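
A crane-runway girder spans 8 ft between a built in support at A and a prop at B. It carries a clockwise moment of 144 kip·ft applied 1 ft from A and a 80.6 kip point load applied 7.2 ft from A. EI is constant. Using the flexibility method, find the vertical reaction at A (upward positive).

R_A = 5.722 kip

Release the roller at B. Primary structure: cantilever fixed at A.
Free-end deflection of the primary structure under the applied loading (downward +):
  clockwise couple 144 at a = 1: M₀a(2L − a)/(2EI) = 1080/EI
  point load 80.6 at a = 7.2: Pa²(3L − a)/(6EI) = 11699/EI
  δ_0 = 12779/EI
Flexibility coefficient — unit upward force at B: δ_{BB} = L³/(3EI) = 170.7/EI.
Compatibility at B: δ_0 − R_B·δ_{BB} = 0, so R_B = 12779/170.7 = 74.88 kip.
Vertical equilibrium: R_A = ΣP − R_B = 80.6 − 74.88 = 5.722 kip.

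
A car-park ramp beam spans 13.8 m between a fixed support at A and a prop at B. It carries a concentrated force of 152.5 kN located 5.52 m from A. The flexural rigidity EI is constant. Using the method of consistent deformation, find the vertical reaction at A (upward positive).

Release the roller at B. Primary structure: cantilever fixed at A.
Free-end deflection of the primary structure under the applied loading (downward +):
  point load 152.5 at a = 5.52: Pa²(3L − a)/(6EI) = 27787/EI
Flexibility coefficient — unit upward force at B: δ_{BB} = L³/(3EI) = 876/EI.
The prop prevents deflection at B: R_B = δ_0/δ_{BB} = 27787/876 = 31.72 kN.
Vertical equilibrium: R_A = ΣP − R_B = 152.5 − 31.72 = 120.8 kN.

R_A = 120.8 kN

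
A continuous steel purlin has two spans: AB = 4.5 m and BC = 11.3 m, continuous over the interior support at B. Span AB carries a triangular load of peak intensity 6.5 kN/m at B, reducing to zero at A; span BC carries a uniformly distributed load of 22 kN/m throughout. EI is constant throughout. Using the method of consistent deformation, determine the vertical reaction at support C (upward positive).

Take M_B as the redundant. Released structure: two simple spans AB and BC with a hinge at B.
Rotations at B on the released spans (each span's end-slope, ×1/EI):
  span AB: triangular load, peak 6.5: w₀L³/(45EI) = 13.16/EI
  span BC: UDL 22: wL³/(24EI) = 1323/EI
  relative rotation θ_0 = (13.16 + 1323)/EI = 1336/EI
A unit hogging moment at B produces rotation L₁/(3EI) + L₂/(3EI) = 5.267/EI.
Compatibility: M_B·(L₁+L₂)/(3EI) = θ_0, giving M_B = 253.6 kN·m (hogging).
Span BC, ΣM about C: R_B^{BC}·11.3 = 1405 + 253.6, so R_B^{BC} = 146.7 kN and R_C = 248.6 − 146.7 = 101.9 kN.

R_C = 101.9 kN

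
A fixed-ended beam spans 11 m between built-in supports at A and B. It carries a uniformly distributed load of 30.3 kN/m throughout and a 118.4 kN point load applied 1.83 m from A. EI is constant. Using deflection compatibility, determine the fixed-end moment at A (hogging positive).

Take the two fixed-end moments M_A, M_B as redundants; the released structure is the simple span AB.
End rotations of the released simple span under the applied load (×1/EI):
  at A: UDL 30.3: wL³/(24EI) = 1680/EI
  at B: UDL 30.3: wL³/(24EI) = 1680/EI
  at A: point load 118.4 at a = 1.83: Pab(L + b)/(6LEI) = 607.2/EI
  at B: point load 118.4 at a = 1.83: Pab(L + a)/(6LEI) = 386.2/EI
  θ_A0 = 2288/EI,  θ_B0 = 2067/EI
Flexibility coefficients: a unit moment at one end gives L/(3EI) there and L/(6EI) at the far end, so f₁₁ = f₂₂ = 3.667/EI and f₁₂ = f₂₁ = 1.833/EI.
Compatibility — zero rotation at each built-in end:
  3.667 M_A + 1.833 M_B = 2288
  1.833 M_A + 3.667 M_B = 2067
Solving the pair gives M_A = 456.1 kN·m and M_B = 335.6 kN·m (hogging).

M_A = 456.1 kN·m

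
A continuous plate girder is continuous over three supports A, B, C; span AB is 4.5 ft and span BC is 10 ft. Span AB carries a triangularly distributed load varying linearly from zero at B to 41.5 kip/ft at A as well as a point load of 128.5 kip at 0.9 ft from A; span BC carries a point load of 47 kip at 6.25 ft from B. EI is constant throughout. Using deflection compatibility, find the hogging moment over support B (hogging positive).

Insert a hinge at B; M_B is the redundant, and each span becomes simply supported.
End slopes at the hinge B, treating each span as simply supported:
  span AB: triangular load, peak 41.5: 7w₀L³/(360EI) = 73.53/EI
  span AB: point load 128.5 at a = 0.9: Pab(L + a)/(6LEI) = 83.27/EI
  span BC: point load 47 at a = 6.25: Pab(L + b)/(6LEI) = 252.4/EI
  relative rotation θ_0 = (156.8 + 252.4)/EI = 409.2/EI
A unit hogging moment at B produces rotation L₁/(3EI) + L₂/(3EI) = 4.833/EI.
Compatibility: M_B·(L₁+L₂)/(3EI) = θ_0, giving M_B = 84.67 kip·ft (hogging).

M_B = 84.67 kip·ft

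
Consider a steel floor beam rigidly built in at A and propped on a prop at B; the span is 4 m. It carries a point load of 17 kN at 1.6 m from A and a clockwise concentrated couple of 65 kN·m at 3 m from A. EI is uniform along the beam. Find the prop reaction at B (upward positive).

Take the reaction at B as the redundant and release it; the primary structure is a cantilever fixed at A.
Free-end deflection of the primary structure under the applied loading (downward +):
  point load 17 at a = 1.6: Pa²(3L − a)/(6EI) = 75.43/EI
  clockwise couple 65 at a = 3: M₀a(2L − a)/(2EI) = 487.5/EI
  δ_0 = 562.9/EI
Tip deflection under a unit load at B: L³/(3EI) = 21.33/EI.
The prop prevents deflection at B: R_B = δ_0/δ_{BB} = 562.9/21.33 = 26.39 kN.

R_B = 26.39 kN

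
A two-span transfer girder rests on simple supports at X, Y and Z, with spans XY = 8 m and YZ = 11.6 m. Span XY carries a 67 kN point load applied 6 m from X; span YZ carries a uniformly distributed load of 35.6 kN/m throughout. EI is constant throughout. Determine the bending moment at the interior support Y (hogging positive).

M_Y = 390.3 kN·m

Insert a hinge at Y; M_Y is the redundant, and each span becomes simply supported.
End slopes at the hinge Y, treating each span as simply supported:
  span XY: point load 67 at a = 6: Pab(L + a)/(6LEI) = 234.5/EI
  span YZ: UDL 35.6: wL³/(24EI) = 2315/EI
  relative rotation θ_0 = (234.5 + 2315)/EI = 2550/EI
A unit hogging moment at Y produces rotation L₁/(3EI) + L₂/(3EI) = 6.533/EI.
Slope continuity at Y: θ_0 = M_Y·6.533/EI, so M_Y = 2550/6.533 = 390.3 kN·m (hogging).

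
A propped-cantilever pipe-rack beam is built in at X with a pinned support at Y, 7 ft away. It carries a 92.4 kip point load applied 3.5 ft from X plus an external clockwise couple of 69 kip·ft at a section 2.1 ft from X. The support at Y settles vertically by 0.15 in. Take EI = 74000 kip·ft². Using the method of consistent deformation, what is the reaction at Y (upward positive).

R_Y = 28.33 kip

Remove the prop at Y; the released (primary) structure is a cantilever built in at X.
Primary-structure tip deflection at Y by superposition:
  point load 92.4 at a = 3.5: Pa²(3L − a)/(6EI) = 3301/EI
  clockwise couple 69 at a = 2.1: M₀a(2L − a)/(2EI) = 862.2/EI
  δ_0 = 4164/EI
Flexibility coefficient — unit upward force at Y: δ_{YY} = L³/(3EI) = 114.3/EI.
With EI = 74000 kip·ft²: δ_0 = 0.056264 ft and δ_{YY} = 0.001545 ft/kip.
Compatibility — the beam at Y must follow the support down by 0.0125 ft: δ_0 − R_Y·δ_{YY} = 0.0125, so R_Y = (0.056264 − 0.0125)/0.001545 = 28.33 kip.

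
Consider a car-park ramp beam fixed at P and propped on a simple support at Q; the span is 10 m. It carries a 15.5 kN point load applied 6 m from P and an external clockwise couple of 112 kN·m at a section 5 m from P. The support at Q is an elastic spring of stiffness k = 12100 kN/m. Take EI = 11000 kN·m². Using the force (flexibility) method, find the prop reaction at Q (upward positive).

R_Q = 19.24 kN

Choose R_Q as the redundant. The primary structure is the cantilever fixed at P.
Downward deflection at the released point Q due to the loads:
  point load 15.5 at a = 6: Pa²(3L − a)/(6EI) = 2232/EI
  clockwise couple 112 at a = 5: M₀a(2L − a)/(2EI) = 4200/EI
  δ_0 = 6432/EI
Flexibility coefficient — unit upward force at Q: δ_{QQ} = L³/(3EI) = 333.3/EI.
With EI = 11000 kN·m²: δ_0 = 0.58473 m and δ_{QQ} = 0.030303 m/kN.
Compatibility — the spring shortens by R_Q/k under the reaction it provides: δ_0 − R_Q·δ_{QQ} = R_Q/k. With 1/k = 0.000083 m/kN, R_Q = δ_0 / (δ_{QQ} + 1/k) = 0.58473 / (0.030303 + 0.000083) = 19.24 kN.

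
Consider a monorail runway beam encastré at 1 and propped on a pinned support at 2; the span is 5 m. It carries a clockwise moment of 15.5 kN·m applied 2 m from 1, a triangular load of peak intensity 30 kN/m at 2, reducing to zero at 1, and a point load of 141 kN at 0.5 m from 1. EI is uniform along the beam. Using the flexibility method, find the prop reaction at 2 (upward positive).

R_2 = 46.27 kN

Choose R_2 as the redundant. The primary structure is the cantilever fixed at 1.
Downward deflection at the released point 2 due to the loads:
  clockwise couple 15.5 at a = 2: M₀a(2L − a)/(2EI) = 124/EI
  triangular load, peak 30 at the free end: 11w₀L⁴/(120EI) = 1719/EI
  point load 141 at a = 0.5: Pa²(3L − a)/(6EI) = 85.19/EI
  δ_0 = 1928/EI
Flexibility coefficient — unit upward force at 2: δ_{22} = L³/(3EI) = 41.67/EI.
The prop prevents deflection at 2: R_2 = δ_0/δ_{22} = 1928/41.67 = 46.27 kN.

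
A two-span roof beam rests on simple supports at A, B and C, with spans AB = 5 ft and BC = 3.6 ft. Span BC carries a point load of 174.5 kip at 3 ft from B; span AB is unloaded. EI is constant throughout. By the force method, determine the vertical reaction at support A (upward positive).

R_A = -4.261 kip

Take M_B as the redundant. Released structure: two simple spans AB and BC with a hinge at B.
Discontinuity in slope at B on the released structure — sum the simple-span end rotations:
  span BC: point load 174.5 at a = 3: Pab(L + b)/(6LEI) = 61.08/EI
  relative rotation θ_0 = (0 + 61.08)/EI = 61.08/EI
A unit hogging moment at B produces rotation L₁/(3EI) + L₂/(3EI) = 2.867/EI.
Compatibility: M_B·(L₁+L₂)/(3EI) = θ_0, giving M_B = 21.31 kip·ft (hogging).
Span AB, ΣM about A with M_B applied at B: R_B^{AB}·5 = 0 + 21.31, so R_B^{AB} = 4.261 kip and R_A = 0 − 4.261 = -4.261 kip.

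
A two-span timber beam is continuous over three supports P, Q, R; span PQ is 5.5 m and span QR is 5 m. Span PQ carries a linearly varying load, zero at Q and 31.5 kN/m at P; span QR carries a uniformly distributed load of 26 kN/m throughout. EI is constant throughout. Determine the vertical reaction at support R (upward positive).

Take M_Q as the redundant. Released structure: two simple spans PQ and QR with a hinge at Q.
Rotations at Q on the released spans (each span's end-slope, ×1/EI):
  span PQ: triangular load, peak 31.5: 7w₀L³/(360EI) = 101.9/EI
  span QR: UDL 26: wL³/(24EI) = 135.4/EI
  relative rotation θ_0 = (101.9 + 135.4)/EI = 237.3/EI
A unit hogging moment at Q produces rotation L₁/(3EI) + L₂/(3EI) = 3.5/EI.
Compatibility: M_Q·(L₁+L₂)/(3EI) = θ_0, giving M_Q = 67.81 kN·m (hogging).
Span QR, ΣM about R: R_Q^{QR}·5 = 325 + 67.81, so R_Q^{QR} = 78.56 kN and R_R = 130 − 78.56 = 51.44 kN.

R_R = 51.44 kN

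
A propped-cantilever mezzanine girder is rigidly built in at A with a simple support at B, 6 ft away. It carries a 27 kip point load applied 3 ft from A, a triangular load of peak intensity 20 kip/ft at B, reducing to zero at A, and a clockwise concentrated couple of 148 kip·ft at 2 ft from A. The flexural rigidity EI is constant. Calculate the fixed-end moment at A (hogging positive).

M_A = 97.04 kip·ft

Take the reaction at B as the redundant and release it; the primary structure is a cantilever fixed at A.
Deflection at B on the released cantilever, summing each load's contribution:
  point load 27 at a = 3: Pa²(3L − a)/(6EI) = 607.5/EI
  triangular load, peak 20 at the free end: 11w₀L⁴/(120EI) = 2376/EI
  clockwise couple 148 at a = 2: M₀a(2L − a)/(2EI) = 1480/EI
  δ_0 = 4464/EI
Tip deflection under a unit load at B: L³/(3EI) = 72/EI.
Compatibility at B: δ_0 − R_B·δ_{BB} = 0, so R_B = 4464/72 = 61.99 kip.
Moment equilibrium about A: M_A = Σ(load moments about A) − R_B·L = 469 − 61.99×6 = 97.04 kip·ft.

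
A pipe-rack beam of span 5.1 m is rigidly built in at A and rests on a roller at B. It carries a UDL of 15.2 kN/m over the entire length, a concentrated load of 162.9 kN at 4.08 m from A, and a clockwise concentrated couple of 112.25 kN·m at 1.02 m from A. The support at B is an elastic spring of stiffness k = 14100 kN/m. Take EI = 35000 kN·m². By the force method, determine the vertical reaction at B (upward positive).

Take the reaction at B as the redundant and release it; the primary structure is a cantilever fixed at A.
Free-end deflection of the primary structure under the applied loading (downward +):
  UDL 15.2: wL⁴/(8EI) = 1285/EI
  point load 162.9 at a = 4.08: Pa²(3L − a)/(6EI) = 5071/EI
  clockwise couple 112.25 at a = 1.02: M₀a(2L − a)/(2EI) = 525.5/EI
  δ_0 = 6882/EI
Flexibility coefficient — unit upward force at B: δ_{BB} = L³/(3EI) = 44.22/EI.
With EI = 35000 kN·m²: δ_0 = 0.19662 m and δ_{BB} = 0.001263 m/kN.
Compatibility — the spring shortens by R_B/k under the reaction it provides: δ_0 − R_B·δ_{BB} = R_B/k. With 1/k = 0.000071 m/kN, R_B = δ_0 / (δ_{BB} + 1/k) = 0.19662 / (0.001263 + 0.000071) = 147.4 kN.

R_B = 147.4 kN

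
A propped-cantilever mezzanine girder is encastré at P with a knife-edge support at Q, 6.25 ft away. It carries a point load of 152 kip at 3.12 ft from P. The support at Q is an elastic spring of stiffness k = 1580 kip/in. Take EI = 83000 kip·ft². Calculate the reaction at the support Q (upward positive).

R_Q = 44.95 kip

Choose R_Q as the redundant. The primary structure is the cantilever fixed at P.
Free-end deflection of the primary structure under the applied loading (downward +):
  point load 152 at a = 3.12: Pa²(3L − a)/(6EI) = 3854/EI
Tip deflection under a unit load at Q: L³/(3EI) = 81.38/EI.
With EI = 83000 kip·ft²: δ_0 = 0.046439 ft and δ_{QQ} = 0.00098 ft/kip.
Compatibility — the spring shortens by R_Q/k under the reaction it provides: δ_0 − R_Q·δ_{QQ} = R_Q/k. With 1/k = 1/(1580×12) ft/kip = 0.000053 ft/kip, R_Q = δ_0 / (δ_{QQ} + 1/k) = 0.046439 / (0.00098 + 0.000053) = 44.95 kip.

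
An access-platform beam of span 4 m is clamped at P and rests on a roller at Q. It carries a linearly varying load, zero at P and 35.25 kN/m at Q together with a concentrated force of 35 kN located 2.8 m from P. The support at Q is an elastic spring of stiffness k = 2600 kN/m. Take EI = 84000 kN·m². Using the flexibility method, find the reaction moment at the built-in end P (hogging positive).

M_P = 192.9 kN·m

Choose R_Q as the redundant. The primary structure is the cantilever fixed at P.
Downward deflection at the released point Q due to the loads:
  triangular load, peak 35.25 at the free end: 11w₀L⁴/(120EI) = 827.2/EI
  point load 35 at a = 2.8: Pa²(3L − a)/(6EI) = 420.7/EI
  δ_0 = 1248/EI
Flexibility coefficient — unit upward force at Q: δ_{QQ} = L³/(3EI) = 21.33/EI.
With EI = 84000 kN·m²: δ_0 = 0.014857 m and δ_{QQ} = 0.000254 m/kN.
Compatibility — the spring shortens by R_Q/k under the reaction it provides: δ_0 − R_Q·δ_{QQ} = R_Q/k. With 1/k = 0.000385 m/kN, R_Q = δ_0 / (δ_{QQ} + 1/k) = 0.014857 / (0.000254 + 0.000385) = 23.26 kN.
Moment equilibrium about P: M_P = Σ(load moments about P) − R_Q·L = 286 − 23.26×4 = 192.9 kN·m.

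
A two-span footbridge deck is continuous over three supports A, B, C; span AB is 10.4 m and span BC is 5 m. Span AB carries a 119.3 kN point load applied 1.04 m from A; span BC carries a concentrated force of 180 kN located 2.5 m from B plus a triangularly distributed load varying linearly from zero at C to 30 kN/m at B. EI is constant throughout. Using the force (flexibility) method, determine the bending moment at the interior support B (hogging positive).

Take M_B as the redundant. Released structure: two simple spans AB and BC with a hinge at B.
Rotations at B on the released spans (each span's end-slope, ×1/EI):
  span AB: point load 119.3 at a = 1.04: Pab(L + a)/(6LEI) = 212.9/EI
  span BC: point load 180 at a = 2.5: Pab(L + b)/(6LEI) = 281.2/EI
  span BC: triangular load, peak 30: w₀L³/(45EI) = 83.33/EI
  relative rotation θ_0 = (212.9 + 364.6)/EI = 577.5/EI
A unit hogging moment at B produces rotation L₁/(3EI) + L₂/(3EI) = 5.133/EI.
Compatibility: M_B·(L₁+L₂)/(3EI) = θ_0, giving M_B = 112.5 kN·m (hogging).

M_B = 112.5 kN·m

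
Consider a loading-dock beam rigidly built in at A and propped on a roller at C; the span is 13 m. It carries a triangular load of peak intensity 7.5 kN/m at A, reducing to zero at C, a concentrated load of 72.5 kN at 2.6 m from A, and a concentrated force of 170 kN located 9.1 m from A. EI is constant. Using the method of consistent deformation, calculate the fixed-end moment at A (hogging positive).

M_A = 521.9 kN·m

Take the reaction at C as the redundant and release it; the primary structure is a cantilever fixed at A.
Deflection at C on the released cantilever, summing each load's contribution:
  triangular load, peak 7.5 at the fixed end: w₀L⁴/(30EI) = 7140/EI
  point load 72.5 at a = 2.6: Pa²(3L − a)/(6EI) = 2973/EI
  point load 170 at a = 9.1: Pa²(3L − a)/(6EI) = 70154/EI
  δ_0 = 80267/EI
Tip deflection under a unit load at C: L³/(3EI) = 732.3/EI.
The prop prevents deflection at C: R_C = δ_0/δ_{CC} = 80267/732.3 = 109.6 kN.
Moment equilibrium about A: M_A = Σ(load moments about A) − R_C·L = 1947 − 109.6×13 = 521.9 kN·m.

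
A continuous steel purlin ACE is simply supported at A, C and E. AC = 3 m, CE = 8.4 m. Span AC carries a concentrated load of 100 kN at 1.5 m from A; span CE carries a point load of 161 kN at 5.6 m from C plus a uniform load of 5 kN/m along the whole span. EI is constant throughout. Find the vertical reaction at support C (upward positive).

Release continuity at C by inserting a hinge; the redundant is the internal moment M_C. The primary structure is two simply-supported spans AC and CE.
Rotations at C on the released spans (each span's end-slope, ×1/EI):
  span AC: point load 100 at a = 1.5: Pab(L + a)/(6LEI) = 56.25/EI
  span CE: point load 161 at a = 5.6: Pab(L + b)/(6LEI) = 561/EI
  span CE: UDL 5: wL³/(24EI) = 123.5/EI
  relative rotation θ_0 = (56.25 + 684.5)/EI = 740.7/EI
A unit hogging moment at C produces rotation L₁/(3EI) + L₂/(3EI) = 3.8/EI.
Compatibility: M_C·(L₁+L₂)/(3EI) = θ_0, giving M_C = 194.9 kN·m (hogging).
Span AC, ΣM about A with M_C applied at C: R_C^{AC}·3 = 150 + 194.9, so R_C^{AC} = 115 kN and R_A = 100 − 115 = -14.98 kN.
Span CE, ΣM about E: R_C^{CE}·8.4 = 627.2 + 194.9, so R_C^{CE} = 97.87 kN and R_E = 203 − 97.87 = 105.1 kN.
R_C = 115 + 97.87 = 212.8 kN.

R_C = 212.8 kN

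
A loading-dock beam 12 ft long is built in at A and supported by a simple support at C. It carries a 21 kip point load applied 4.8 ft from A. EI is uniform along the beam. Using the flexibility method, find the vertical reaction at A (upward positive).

R_A = 16.63 kip

Choose R_C as the redundant. The primary structure is the cantilever fixed at A.
Deflection at C on the released cantilever, summing each load's contribution:
  point load 21 at a = 4.8: Pa²(3L − a)/(6EI) = 2516/EI
Flexibility coefficient — unit upward force at C: δ_{CC} = L³/(3EI) = 576/EI.
The prop prevents deflection at C: R_C = δ_0/δ_{CC} = 2516/576 = 4.368 kip.
Vertical equilibrium: R_A = ΣP − R_C = 21 − 4.368 = 16.63 kip.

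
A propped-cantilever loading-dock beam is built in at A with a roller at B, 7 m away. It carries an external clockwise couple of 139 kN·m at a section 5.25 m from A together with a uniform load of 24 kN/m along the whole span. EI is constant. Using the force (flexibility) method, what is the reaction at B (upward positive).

R_B = 90.92 kN

Take the reaction at B as the redundant and release it; the primary structure is a cantilever fixed at A.
Downward deflection at the released point B due to the loads:
  clockwise couple 139 at a = 5.25: M₀a(2L − a)/(2EI) = 3193/EI
  UDL 24: wL⁴/(8EI) = 7203/EI
  δ_0 = 10396/EI
Flexibility coefficient — unit upward force at B: δ_{BB} = L³/(3EI) = 114.3/EI.
Compatibility at B: δ_0 − R_B·δ_{BB} = 0, so R_B = 10396/114.3 = 90.92 kN.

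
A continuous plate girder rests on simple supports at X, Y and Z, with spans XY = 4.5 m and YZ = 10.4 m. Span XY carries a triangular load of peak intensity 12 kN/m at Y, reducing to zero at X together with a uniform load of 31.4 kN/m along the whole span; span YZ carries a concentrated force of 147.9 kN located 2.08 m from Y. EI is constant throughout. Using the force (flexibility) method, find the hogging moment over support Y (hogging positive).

M_Y = 183.5 kN·m

Take M_Y as the redundant. Released structure: two simple spans XY and YZ with a hinge at Y.
End slopes at the hinge Y, treating each span as simply supported:
  span XY: triangular load, peak 12: w₀L³/(45EI) = 24.3/EI
  span XY: UDL 31.4: wL³/(24EI) = 119.2/EI
  span YZ: point load 147.9 at a = 2.08: Pab(L + b)/(6LEI) = 767.8/EI
  relative rotation θ_0 = (143.5 + 767.8)/EI = 911.4/EI
A unit hogging moment at Y produces rotation L₁/(3EI) + L₂/(3EI) = 4.967/EI.
Slope continuity at Y: θ_0 = M_Y·4.967/EI, so M_Y = 911.4/4.967 = 183.5 kN·m (hogging).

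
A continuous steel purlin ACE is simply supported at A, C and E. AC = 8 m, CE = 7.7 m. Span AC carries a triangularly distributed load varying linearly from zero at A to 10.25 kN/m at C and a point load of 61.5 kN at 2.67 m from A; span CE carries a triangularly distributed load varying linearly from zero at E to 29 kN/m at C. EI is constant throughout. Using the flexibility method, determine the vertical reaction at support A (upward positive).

R_A = 40.18 kN

Insert a hinge at C; M_C is the redundant, and each span becomes simply supported.
End slopes at the hinge C, treating each span as simply supported:
  span AC: triangular load, peak 10.25: w₀L³/(45EI) = 116.6/EI
  span AC: point load 61.5 at a = 2.67: Pab(L + a)/(6LEI) = 194.6/EI
  span CE: triangular load, peak 29: w₀L³/(45EI) = 294.2/EI
  relative rotation θ_0 = (311.2 + 294.2)/EI = 605.4/EI
A unit hogging moment at C produces rotation L₁/(3EI) + L₂/(3EI) = 5.233/EI.
Compatibility: M_C·(L₁+L₂)/(3EI) = θ_0, giving M_C = 115.7 kN·m (hogging).
Span AC, ΣM about A with M_C applied at C: R_C^{AC}·8 = 382.9 + 115.7, so R_C^{AC} = 62.32 kN and R_A = 102.5 − 62.32 = 40.18 kN.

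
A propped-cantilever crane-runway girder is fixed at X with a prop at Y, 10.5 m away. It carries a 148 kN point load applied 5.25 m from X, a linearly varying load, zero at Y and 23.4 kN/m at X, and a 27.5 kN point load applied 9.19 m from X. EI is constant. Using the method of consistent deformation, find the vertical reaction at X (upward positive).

R_X = 205.1 kN

Remove the prop at Y; the released (primary) structure is a cantilever built in at X.
Free-end deflection of the primary structure under the applied loading (downward +):
  point load 148 at a = 5.25: Pa²(3L − a)/(6EI) = 17847/EI
  triangular load, peak 23.4 at the fixed end: w₀L⁴/(30EI) = 9481/EI
  point load 27.5 at a = 9.19: Pa²(3L − a)/(6EI) = 8636/EI
  δ_0 = 35964/EI
Flexibility coefficient — unit upward force at Y: δ_{YY} = L³/(3EI) = 385.9/EI.
Compatibility at Y: δ_0 − R_Y·δ_{YY} = 0, so R_Y = 35964/385.9 = 93.2 kN.
Vertical equilibrium: R_X = ΣP − R_Y = 298.4 − 93.2 = 205.1 kN.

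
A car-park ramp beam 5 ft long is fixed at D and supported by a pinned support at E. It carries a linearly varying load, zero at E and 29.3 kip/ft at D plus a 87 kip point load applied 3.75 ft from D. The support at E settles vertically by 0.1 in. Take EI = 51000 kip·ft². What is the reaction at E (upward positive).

Remove the prop at E; the released (primary) structure is a cantilever built in at D.
Deflection at E on the released cantilever, summing each load's contribution:
  triangular load, peak 29.3 at the fixed end: w₀L⁴/(30EI) = 610.4/EI
  point load 87 at a = 3.75: Pa²(3L − a)/(6EI) = 2294/EI
  δ_0 = 2904/EI
Flexibility coefficient — unit upward force at E: δ_{EE} = L³/(3EI) = 41.67/EI.
With EI = 51000 kip·ft²: δ_0 = 0.056948 ft and δ_{EE} = 0.000817 ft/kip.
Compatibility — the beam at E must follow the support down by 0.008333 ft: δ_0 − R_E·δ_{EE} = 0.008333, so R_E = (0.056948 − 0.008333)/0.000817 = 59.5 kip.

R_E = 59.5 kip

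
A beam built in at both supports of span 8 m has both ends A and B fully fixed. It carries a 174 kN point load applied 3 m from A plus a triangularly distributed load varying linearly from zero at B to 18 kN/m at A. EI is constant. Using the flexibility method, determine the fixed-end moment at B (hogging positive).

M_B = 160.7 kN·m

Take the two fixed-end moments M_A, M_B as redundants; the released structure is the simple span AB.
End rotations of the released simple span under the applied load (×1/EI):
  at A: point load 174 at a = 3: Pab(L + b)/(6LEI) = 706.9/EI
  at B: point load 174 at a = 3: Pab(L + a)/(6LEI) = 598.1/EI
  at A: triangular load, peak 18: w₀L³/(45EI) = 204.8/EI
  at B: triangular load, peak 18: 7w₀L³/(360EI) = 179.2/EI
  θ_A0 = 911.7/EI,  θ_B0 = 777.3/EI
Flexibility coefficients: a unit moment at one end gives L/(3EI) there and L/(6EI) at the far end, so f₁₁ = f₂₂ = 2.667/EI and f₁₂ = f₂₁ = 1.333/EI.
Compatibility — zero rotation at each built-in end:
  2.667 M_A + 1.333 M_B = 911.7
  1.333 M_A + 2.667 M_B = 777.3
Solving the pair gives M_A = 261.5 kN·m and M_B = 160.7 kN·m (hogging).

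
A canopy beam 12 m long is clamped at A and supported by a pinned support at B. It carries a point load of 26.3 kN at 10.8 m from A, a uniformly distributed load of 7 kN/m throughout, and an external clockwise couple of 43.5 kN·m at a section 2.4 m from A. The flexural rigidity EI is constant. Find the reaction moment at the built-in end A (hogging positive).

M_A = 161.6 kN·m

Choose R_B as the redundant. The primary structure is the cantilever fixed at A.
Primary-structure tip deflection at B by superposition:
  point load 26.3 at a = 10.8: Pa²(3L − a)/(6EI) = 12884/EI
  UDL 7: wL⁴/(8EI) = 18144/EI
  clockwise couple 43.5 at a = 2.4: M₀a(2L − a)/(2EI) = 1128/EI
  δ_0 = 32156/EI
Tip deflection under a unit load at B: L³/(3EI) = 576/EI.
The prop prevents deflection at B: R_B = δ_0/δ_{BB} = 32156/576 = 55.83 kN.
Moment equilibrium about A: M_A = Σ(load moments about A) − R_B·L = 831.5 − 55.83×12 = 161.6 kN·m.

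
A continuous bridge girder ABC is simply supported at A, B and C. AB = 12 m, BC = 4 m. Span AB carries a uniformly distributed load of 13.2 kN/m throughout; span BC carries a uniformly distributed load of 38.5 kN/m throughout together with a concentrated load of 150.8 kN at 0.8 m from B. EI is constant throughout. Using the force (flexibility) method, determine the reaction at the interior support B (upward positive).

R_B = 349.9 kN

Take M_B as the redundant. Released structure: two simple spans AB and BC with a hinge at B.
Rotations at B on the released spans (each span's end-slope, ×1/EI):
  span AB: UDL 13.2: wL³/(24EI) = 950.4/EI
  span BC: UDL 38.5: wL³/(24EI) = 102.7/EI
  span BC: point load 150.8 at a = 0.8: Pab(L + b)/(6LEI) = 115.8/EI
  relative rotation θ_0 = (950.4 + 218.5)/EI = 1169/EI
A unit hogging moment at B produces rotation L₁/(3EI) + L₂/(3EI) = 5.333/EI.
Slope continuity at B: θ_0 = M_B·5.333/EI, so M_B = 1169/5.333 = 219.2 kN·m (hogging).
Span AB, ΣM about A with M_B applied at B: R_B^{AB}·12 = 950.4 + 219.2, so R_B^{AB} = 97.46 kN and R_A = 158.4 − 97.46 = 60.94 kN.
Span BC, ΣM about C: R_B^{BC}·4 = 790.6 + 219.2, so R_B^{BC} = 252.4 kN and R_C = 304.8 − 252.4 = 52.37 kN.
R_B = 97.46 + 252.4 = 349.9 kN.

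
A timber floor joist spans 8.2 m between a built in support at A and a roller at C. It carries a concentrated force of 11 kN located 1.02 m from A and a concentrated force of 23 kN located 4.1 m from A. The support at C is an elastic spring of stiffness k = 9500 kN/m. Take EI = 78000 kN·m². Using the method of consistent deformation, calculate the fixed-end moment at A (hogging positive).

M_A = 47.18 kN·m

Release the roller at C. Primary structure: cantilever fixed at A.
Downward deflection at the released point C due to the loads:
  point load 11 at a = 1.02: Pa²(3L − a)/(6EI) = 44.98/EI
  point load 23 at a = 4.1: Pa²(3L − a)/(6EI) = 1321/EI
  δ_0 = 1366/EI
Flexibility coefficient — unit upward force at C: δ_{CC} = L³/(3EI) = 183.8/EI.
With EI = 78000 kN·m²: δ_0 = 0.017512 m and δ_{CC} = 0.002356 m/kN.
Compatibility — the spring shortens by R_C/k under the reaction it provides: δ_0 − R_C·δ_{CC} = R_C/k. With 1/k = 0.000105 m/kN, R_C = δ_0 / (δ_{CC} + 1/k) = 0.017512 / (0.002356 + 0.000105) = 7.114 kN.
Moment equilibrium about A: M_A = Σ(load moments about A) − R_C·L = 105.5 − 7.114×8.2 = 47.18 kN·m.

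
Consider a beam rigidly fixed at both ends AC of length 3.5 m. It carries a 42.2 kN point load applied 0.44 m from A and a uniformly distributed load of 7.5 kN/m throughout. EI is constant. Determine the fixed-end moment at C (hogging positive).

Release both end moments; the primary structure is a simply-supported span AC with redundants M_A and M_C.
On the primary (simply-supported) span, the end slopes from the loading are:
  at A: point load 42.2 at a = 0.44: Pab(L + b)/(6LEI) = 17.75/EI
  at C: point load 42.2 at a = 0.44: Pab(L + a)/(6LEI) = 10.66/EI
  at A: UDL 7.5: wL³/(24EI) = 13.4/EI
  at C: UDL 7.5: wL³/(24EI) = 13.4/EI
  θ_A0 = 31.15/EI,  θ_C0 = 24.06/EI
Flexibility coefficients: a unit moment at one end gives L/(3EI) there and L/(6EI) at the far end, so f₁₁ = f₂₂ = 1.167/EI and f₁₂ = f₂₁ = 0.5833/EI.
Compatibility — zero rotation at each built-in end:
  1.167 M_A + 0.5833 M_C = 31.15
  0.5833 M_A + 1.167 M_C = 24.06
Solving the pair gives M_A = 21.85 kN·m and M_C = 9.697 kN·m (hogging).

M_C = 9.697 kN·m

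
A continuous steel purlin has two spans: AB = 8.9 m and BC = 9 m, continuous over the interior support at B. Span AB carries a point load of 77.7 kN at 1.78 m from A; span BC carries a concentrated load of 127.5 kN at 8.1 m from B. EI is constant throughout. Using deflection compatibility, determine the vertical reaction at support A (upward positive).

Insert a hinge at B; M_B is the redundant, and each span becomes simply supported.
Rotations at B on the released spans (each span's end-slope, ×1/EI):
  span AB: point load 77.7 at a = 1.78: Pab(L + a)/(6LEI) = 196.9/EI
  span BC: point load 127.5 at a = 8.1: Pab(L + b)/(6LEI) = 170.4/EI
  relative rotation θ_0 = (196.9 + 170.4)/EI = 367.4/EI
A unit hogging moment at B produces rotation L₁/(3EI) + L₂/(3EI) = 5.967/EI.
Compatibility: M_B·(L₁+L₂)/(3EI) = θ_0, giving M_B = 61.57 kN·m (hogging).
Span AB, ΣM about A with M_B applied at B: R_B^{AB}·8.9 = 138.3 + 61.57, so R_B^{AB} = 22.46 kN and R_A = 77.7 − 22.46 = 55.24 kN.

R_A = 55.24 kN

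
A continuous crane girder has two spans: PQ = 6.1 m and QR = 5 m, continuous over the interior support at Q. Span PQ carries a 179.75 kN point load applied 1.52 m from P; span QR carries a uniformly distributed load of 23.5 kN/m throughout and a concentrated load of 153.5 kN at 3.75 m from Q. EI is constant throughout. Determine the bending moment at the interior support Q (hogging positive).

Take M_Q as the redundant. Released structure: two simple spans PQ and QR with a hinge at Q.
End slopes at the hinge Q, treating each span as simply supported:
  span PQ: point load 179.75 at a = 1.52: Pab(L + a)/(6LEI) = 260.5/EI
  span QR: UDL 23.5: wL³/(24EI) = 122.4/EI
  span QR: point load 153.5 at a = 3.75: Pab(L + b)/(6LEI) = 149.9/EI
  relative rotation θ_0 = (260.5 + 272.3)/EI = 532.8/EI
A unit hogging moment at Q produces rotation L₁/(3EI) + L₂/(3EI) = 3.7/EI.
Compatibility: M_Q·(L₁+L₂)/(3EI) = θ_0, giving M_Q = 144 kN·m (hogging).

M_Q = 144 kN·m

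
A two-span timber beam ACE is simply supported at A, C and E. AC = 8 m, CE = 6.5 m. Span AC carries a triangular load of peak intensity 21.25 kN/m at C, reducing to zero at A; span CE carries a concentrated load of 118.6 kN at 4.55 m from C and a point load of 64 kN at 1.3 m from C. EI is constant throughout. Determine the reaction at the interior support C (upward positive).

R_C = 178 kN

Take M_C as the redundant. Released structure: two simple spans AC and CE with a hinge at C.
End slopes at the hinge C, treating each span as simply supported:
  span AC: triangular load, peak 21.25: w₀L³/(45EI) = 241.8/EI
  span CE: point load 118.6 at a = 4.55: Pab(L + b)/(6LEI) = 228/EI
  span CE: point load 64 at a = 1.3: Pab(L + b)/(6LEI) = 129.8/EI
  relative rotation θ_0 = (241.8 + 357.8)/EI = 599.6/EI
A unit hogging moment at C produces rotation L₁/(3EI) + L₂/(3EI) = 4.833/EI.
Compatibility: M_C·(L₁+L₂)/(3EI) = θ_0, giving M_C = 124 kN·m (hogging).
Span AC, ΣM about A with M_C applied at C: R_C^{AC}·8 = 453.3 + 124, so R_C^{AC} = 72.17 kN and R_A = 85 − 72.17 = 12.83 kN.
Span CE, ΣM about E: R_C^{CE}·6.5 = 564.1 + 124, so R_C^{CE} = 105.9 kN and R_E = 182.6 − 105.9 = 76.74 kN.
R_C = 72.17 + 105.9 = 178 kN.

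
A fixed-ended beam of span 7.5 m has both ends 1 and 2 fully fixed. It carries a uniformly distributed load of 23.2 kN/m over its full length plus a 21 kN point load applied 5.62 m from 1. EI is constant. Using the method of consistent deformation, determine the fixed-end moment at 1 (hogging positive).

Release both end moments; the primary structure is a simply-supported span 12 with redundants M_1 and M_2.
Simple-span end rotations at 1 and 2 under the given loads:
  at 1: UDL 23.2: wL³/(24EI) = 407.8/EI
  at 2: UDL 23.2: wL³/(24EI) = 407.8/EI
  at 1: point load 21 at a = 5.62: Pab(L + b)/(6LEI) = 46.25/EI
  at 2: point load 21 at a = 5.62: Pab(L + a)/(6LEI) = 64.69/EI
  θ_10 = 454.1/EI,  θ_20 = 472.5/EI
Flexibility coefficients: a unit moment at one end gives L/(3EI) there and L/(6EI) at the far end, so f₁₁ = f₂₂ = 2.5/EI and f₁₂ = f₂₁ = 1.25/EI.
Compatibility — zero rotation at each built-in end:
  2.5 M_1 + 1.25 M_2 = 454.1
  1.25 M_1 + 2.5 M_2 = 472.5
Solving the pair gives M_1 = 116.2 kN·m and M_2 = 130.9 kN·m (hogging).

M_1 = 116.2 kN·m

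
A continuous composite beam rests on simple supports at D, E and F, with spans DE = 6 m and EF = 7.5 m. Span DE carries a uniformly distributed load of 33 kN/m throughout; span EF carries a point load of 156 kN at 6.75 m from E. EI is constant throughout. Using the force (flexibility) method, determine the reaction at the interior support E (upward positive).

R_E = 144.1 kN

Take M_E as the redundant. Released structure: two simple spans DE and EF with a hinge at E.
Rotations at E on the released spans (each span's end-slope, ×1/EI):
  span DE: UDL 33: wL³/(24EI) = 297/EI
  span EF: point load 156 at a = 6.75: Pab(L + b)/(6LEI) = 144.8/EI
  relative rotation θ_0 = (297 + 144.8)/EI = 441.8/EI
A unit hogging moment at E produces rotation L₁/(3EI) + L₂/(3EI) = 4.5/EI.
Slope continuity at E: θ_0 = M_E·4.5/EI, so M_E = 441.8/4.5 = 98.17 kN·m (hogging).
Span DE, ΣM about D with M_E applied at E: R_E^{DE}·6 = 594 + 98.17, so R_E^{DE} = 115.4 kN and R_D = 198 − 115.4 = 82.64 kN.
Span EF, ΣM about F: R_E^{EF}·7.5 = 117 + 98.17, so R_E^{EF} = 28.69 kN and R_F = 156 − 28.69 = 127.3 kN.
R_E = 115.4 + 28.69 = 144.1 kN.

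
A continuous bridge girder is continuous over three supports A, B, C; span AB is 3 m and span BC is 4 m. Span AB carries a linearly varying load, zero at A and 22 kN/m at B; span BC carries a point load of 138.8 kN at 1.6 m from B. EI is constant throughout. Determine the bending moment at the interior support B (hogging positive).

Insert a hinge at B; M_B is the redundant, and each span becomes simply supported.
Discontinuity in slope at B on the released structure — sum the simple-span end rotations:
  span AB: triangular load, peak 22: w₀L³/(45EI) = 13.2/EI
  span BC: point load 138.8 at a = 1.6: Pab(L + b)/(6LEI) = 142.1/EI
  relative rotation θ_0 = (13.2 + 142.1)/EI = 155.3/EI
A unit hogging moment at B produces rotation L₁/(3EI) + L₂/(3EI) = 2.333/EI.
Slope continuity at B: θ_0 = M_B·2.333/EI, so M_B = 155.3/2.333 = 66.57 kN·m (hogging).

M_B = 66.57 kN·m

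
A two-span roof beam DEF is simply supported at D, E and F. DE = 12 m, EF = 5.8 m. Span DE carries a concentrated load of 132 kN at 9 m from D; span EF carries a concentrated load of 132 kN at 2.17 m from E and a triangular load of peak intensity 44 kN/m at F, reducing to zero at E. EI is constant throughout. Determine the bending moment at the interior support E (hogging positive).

M_E = 250.8 kN·m

Take M_E as the redundant. Released structure: two simple spans DE and EF with a hinge at E.
Discontinuity in slope at E on the released structure — sum the simple-span end rotations:
  span DE: point load 132 at a = 9: Pab(L + a)/(6LEI) = 1040/EI
  span EF: point load 132 at a = 2.17: Pab(L + b)/(6LEI) = 281.8/EI
  span EF: triangular load, peak 44: 7w₀L³/(360EI) = 166.9/EI
  relative rotation θ_0 = (1040 + 448.7)/EI = 1488/EI
A unit hogging moment at E produces rotation L₁/(3EI) + L₂/(3EI) = 5.933/EI.
Slope continuity at E: θ_0 = M_E·5.933/EI, so M_E = 1488/5.933 = 250.8 kN·m (hogging).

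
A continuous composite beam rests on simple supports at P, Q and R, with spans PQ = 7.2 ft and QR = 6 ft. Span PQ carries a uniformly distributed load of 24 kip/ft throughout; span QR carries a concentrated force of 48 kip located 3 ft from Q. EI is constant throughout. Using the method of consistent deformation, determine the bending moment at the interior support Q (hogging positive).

Release continuity at Q by inserting a hinge; the redundant is the internal moment M_Q. The primary structure is two simply-supported spans PQ and QR.
Rotations at Q on the released spans (each span's end-slope, ×1/EI):
  span PQ: UDL 24: wL³/(24EI) = 373.2/EI
  span QR: point load 48 at a = 3: Pab(L + b)/(6LEI) = 108/EI
  relative rotation θ_0 = (373.2 + 108)/EI = 481.2/EI
A unit hogging moment at Q produces rotation L₁/(3EI) + L₂/(3EI) = 4.4/EI.
Compatibility: M_Q·(L₁+L₂)/(3EI) = θ_0, giving M_Q = 109.4 kip·ft (hogging).

M_Q = 109.4 kip·ft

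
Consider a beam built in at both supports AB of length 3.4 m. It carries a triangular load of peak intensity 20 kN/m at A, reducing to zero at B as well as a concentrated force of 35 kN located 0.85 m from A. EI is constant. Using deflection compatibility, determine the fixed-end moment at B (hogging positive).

M_B = 13.28 kN·m

Take the two fixed-end moments M_A, M_B as redundants; the released structure is the simple span AB.
On the primary (simply-supported) span, the end slopes from the loading are:
  at A: triangular load, peak 20: w₀L³/(45EI) = 17.47/EI
  at B: triangular load, peak 20: 7w₀L³/(360EI) = 15.28/EI
  at A: point load 35 at a = 0.85: Pab(L + b)/(6LEI) = 22.13/EI
  at B: point load 35 at a = 0.85: Pab(L + a)/(6LEI) = 15.8/EI
  θ_A0 = 39.6/EI,  θ_B0 = 31.09/EI
Flexibility coefficients: a unit moment at one end gives L/(3EI) there and L/(6EI) at the far end, so f₁₁ = f₂₂ = 1.133/EI and f₁₂ = f₂₁ = 0.5667/EI.
Compatibility — zero rotation at each built-in end:
  1.133 M_A + 0.5667 M_B = 39.6
  0.5667 M_A + 1.133 M_B = 31.09
Solving the pair gives M_A = 28.29 kN·m and M_B = 13.28 kN·m (hogging).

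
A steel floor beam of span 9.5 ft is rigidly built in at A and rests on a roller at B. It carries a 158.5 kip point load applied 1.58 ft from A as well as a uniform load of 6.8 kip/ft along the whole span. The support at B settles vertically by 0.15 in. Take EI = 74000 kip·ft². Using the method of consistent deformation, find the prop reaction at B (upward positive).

R_B = 27.2 kip

Release the roller at B. Primary structure: cantilever fixed at A.
Deflection at B on the released cantilever, summing each load's contribution:
  point load 158.5 at a = 1.58: Pa²(3L − a)/(6EI) = 1775/EI
  UDL 6.8: wL⁴/(8EI) = 6923/EI
  δ_0 = 8699/EI
Tip deflection under a unit load at B: L³/(3EI) = 285.8/EI.
With EI = 74000 kip·ft²: δ_0 = 0.11755 ft and δ_{BB} = 0.003862 ft/kip.
Compatibility — the beam at B must follow the support down by 0.0125 ft: δ_0 − R_B·δ_{BB} = 0.0125, so R_B = (0.11755 − 0.0125)/0.003862 = 27.2 kip.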